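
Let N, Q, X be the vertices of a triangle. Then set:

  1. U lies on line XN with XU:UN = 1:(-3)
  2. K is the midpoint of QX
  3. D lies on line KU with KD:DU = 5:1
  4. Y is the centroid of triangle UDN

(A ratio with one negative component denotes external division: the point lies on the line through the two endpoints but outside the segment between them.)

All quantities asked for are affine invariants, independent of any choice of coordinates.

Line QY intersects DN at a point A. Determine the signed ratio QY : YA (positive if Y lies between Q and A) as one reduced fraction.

Assign N = (0, 0), Q = (1, 0), X = (0, 1) — the answer is frame-independent, so this choice is without loss of generality.
1. U lies on line XN with XU:UN = 1:(-3) ⇒ U = (0, 3/2)
2. K is the midpoint of QX ⇒ K = (1/2, 1/2)
3. D lies on line KU with KD:DU = 5:1 ⇒ D = (1/12, 4/3)
4. Y is the centroid of triangle UDN ⇒ Y = (1/36, 17/18)
line QY meets DN at A = (17/297, 272/297)
Y = Q + t·(A−Q) with t = 33/32, so QY:YA = 33/32:-1/32

QY:YA = -33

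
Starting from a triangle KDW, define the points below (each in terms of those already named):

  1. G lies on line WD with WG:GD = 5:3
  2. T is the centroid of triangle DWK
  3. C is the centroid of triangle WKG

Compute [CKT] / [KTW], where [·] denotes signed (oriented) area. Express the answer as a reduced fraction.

[CKT]:[KTW] = 1/4

Assign K = (0, 0), D = (1, 0), W = (0, 1) — the answer is frame-independent, so this choice is without loss of generality.
1. G lies on line WD with WG:GD = 5:3 ⇒ G = (5/8, 3/8)
2. T is the centroid of triangle DWK ⇒ T = (1/3, 1/3)
3. C is the centroid of triangle WKG ⇒ C = (5/24, 11/24)
2·[CKT] = 1/12, 2·[KTW] = 1/3
[CKT]:[KTW] = 1/12:1/3 = 1/4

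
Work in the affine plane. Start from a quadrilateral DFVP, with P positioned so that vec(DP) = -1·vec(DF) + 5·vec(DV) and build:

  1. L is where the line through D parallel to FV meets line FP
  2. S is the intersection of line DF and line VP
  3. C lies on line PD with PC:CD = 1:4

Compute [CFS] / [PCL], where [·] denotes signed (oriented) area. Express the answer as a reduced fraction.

Set D = (0, 0), F = (1, 0), V = (0, 1), P = (-1, 5); any affine frame gives the same invariant.
1. L is where the line through D parallel to FV meets line FP ⇒ L = (5/3, -5/3)
2. S is the intersection of line DF and line VP ⇒ S = (1/4, 0)
3. C lies on line PD with PC:CD = 1:4 ⇒ C = (-4/5, 4)
2·[CFS] = -3, 2·[PCL] = 4/3
[CFS]:[PCL] = -3:4/3 = -9/4

[CFS]:[PCL] = -9/4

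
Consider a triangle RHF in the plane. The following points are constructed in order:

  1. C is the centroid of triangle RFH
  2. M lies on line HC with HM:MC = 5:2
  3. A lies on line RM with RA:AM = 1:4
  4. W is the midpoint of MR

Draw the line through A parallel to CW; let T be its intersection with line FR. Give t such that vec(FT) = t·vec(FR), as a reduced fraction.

Set R = (0, 0), H = (1, 0), F = (0, 1); any affine frame gives the same invariant.
1. C is the centroid of triangle RFH ⇒ C = (1/3, 1/3)
2. M lies on line HC with HM:MC = 5:2 ⇒ M = (11/21, 5/21)
3. A lies on line RM with RA:AM = 1:4 ⇒ A = (11/105, 1/21)
4. W is the midpoint of MR ⇒ W = (11/42, 5/42)
through A parallel to CW: direction (-1/14, -3/14); meets FR at T = (0, -4/15)
T = F + t·(R−F) with t = 19/15

t = 19/15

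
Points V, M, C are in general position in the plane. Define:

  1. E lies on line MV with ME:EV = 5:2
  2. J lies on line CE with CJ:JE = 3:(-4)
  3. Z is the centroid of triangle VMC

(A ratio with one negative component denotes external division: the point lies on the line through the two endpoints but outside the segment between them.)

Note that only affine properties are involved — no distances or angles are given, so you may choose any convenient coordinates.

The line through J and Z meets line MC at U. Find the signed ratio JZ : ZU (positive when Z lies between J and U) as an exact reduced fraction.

Set V = (0, 0), M = (1, 0), C = (0, 1); any affine frame gives the same invariant.
1. E lies on line MV with ME:EV = 5:2 ⇒ E = (2/7, 0)
2. J lies on line CE with CJ:JE = 3:(-4) ⇒ J = (-6/7, 4)
3. Z is the centroid of triangle VMC ⇒ Z = (1/3, 1/3)
line JZ meets MC at U = (9/52, 43/52)
Z = J + t·(U−J) with t = 52/45, so JZ:ZU = 52/45:-7/45

JZ:ZU = -52/7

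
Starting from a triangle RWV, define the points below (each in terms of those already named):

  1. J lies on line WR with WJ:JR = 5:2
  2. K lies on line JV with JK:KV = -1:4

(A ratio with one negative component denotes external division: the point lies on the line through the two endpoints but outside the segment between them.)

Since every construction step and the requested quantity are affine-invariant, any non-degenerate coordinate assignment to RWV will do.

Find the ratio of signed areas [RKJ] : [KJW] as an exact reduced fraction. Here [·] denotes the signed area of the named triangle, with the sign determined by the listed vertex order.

[RKJ]:[KJW] = -2/5

Set R = (0, 0), W = (1, 0), V = (0, 1); any affine frame gives the same invariant.
1. J lies on line WR with WJ:JR = 5:2 ⇒ J = (2/7, 0)
2. K lies on line JV with JK:KV = -1:4 ⇒ K = (8/21, -1/3)
2·[RKJ] = 2/21, 2·[KJW] = -5/21
[RKJ]:[KJW] = 2/21:-5/21 = -2/5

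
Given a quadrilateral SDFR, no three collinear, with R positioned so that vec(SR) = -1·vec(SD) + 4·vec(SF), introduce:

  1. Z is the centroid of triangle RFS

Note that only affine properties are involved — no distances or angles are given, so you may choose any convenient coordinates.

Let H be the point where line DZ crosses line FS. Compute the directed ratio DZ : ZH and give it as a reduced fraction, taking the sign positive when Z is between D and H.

Work in coordinates with S = (0, 0), D = (1, 0), F = (0, 1), R = (-1, 4).
1. Z is the centroid of triangle RFS ⇒ Z = (-1/3, 5/3)
line DZ meets FS at H = (0, 5/4)
Z = D + t·(H−D) with t = 4/3, so DZ:ZH = 4/3:-1/3

DZ:ZH = -4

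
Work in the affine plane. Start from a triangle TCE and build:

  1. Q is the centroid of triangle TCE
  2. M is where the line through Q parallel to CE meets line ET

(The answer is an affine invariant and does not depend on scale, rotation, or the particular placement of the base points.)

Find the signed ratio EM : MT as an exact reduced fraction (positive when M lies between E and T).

EM:MT = 1/2

Assign T = (0, 0), C = (1, 0), E = (0, 1) — the answer is frame-independent, so this choice is without loss of generality.
1. Q is the centroid of triangle TCE ⇒ Q = (1/3, 1/3)
2. M is where the line through Q parallel to CE meets line ET ⇒ M = (0, 2/3)
M = E + t·(T−E) with t = 1/3, so EM:MT = t:(1−t) = 1/3:2/3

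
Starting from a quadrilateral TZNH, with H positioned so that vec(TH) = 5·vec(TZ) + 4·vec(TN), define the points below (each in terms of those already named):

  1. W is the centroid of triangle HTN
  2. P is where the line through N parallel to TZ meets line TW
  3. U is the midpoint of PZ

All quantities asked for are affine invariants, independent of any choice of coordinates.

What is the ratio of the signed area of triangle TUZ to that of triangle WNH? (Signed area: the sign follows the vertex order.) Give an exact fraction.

Work in coordinates with T = (0, 0), Z = (1, 0), N = (0, 1), H = (5, 4).
1. W is the centroid of triangle HTN ⇒ W = (5/3, 5/3)
2. P is where the line through N parallel to TZ meets line TW ⇒ P = (1, 1)
3. U is the midpoint of PZ ⇒ U = (1, 1/2)
2·[TUZ] = -1/2, 2·[WNH] = -5/3
[TUZ]:[WNH] = -1/2:-5/3 = 3/10

[TUZ]:[WNH] = 3/10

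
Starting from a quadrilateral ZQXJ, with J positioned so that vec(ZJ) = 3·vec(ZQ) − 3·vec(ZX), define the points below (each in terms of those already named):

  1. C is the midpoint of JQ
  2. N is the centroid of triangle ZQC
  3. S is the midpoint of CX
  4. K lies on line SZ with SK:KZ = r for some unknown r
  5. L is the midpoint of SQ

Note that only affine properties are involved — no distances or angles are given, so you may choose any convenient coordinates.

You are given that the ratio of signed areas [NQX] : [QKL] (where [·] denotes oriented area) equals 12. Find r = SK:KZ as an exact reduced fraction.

r = 1/2

Set Z = (0, 0), Q = (1, 0), X = (0, 1), J = (3, -3); any affine frame gives the same invariant.
1. C is the midpoint of JQ ⇒ C = (2, -3/2)
2. N is the centroid of triangle ZQC ⇒ N = (1, -1/2)
3. S is the midpoint of CX ⇒ S = (1, -1/4)
4. With SK:KZ = r, write λ = r/(r+1) so K = S + λ·(Z−S); K is affine-linear in λ
5. L is the midpoint of SQ ⇒ L = (1, -1/8)
Every point depending on K is an affine combination of K and λ-independent points, so each such coordinate is linear in λ; the λ² term in each signed area is a multiple of (Z−S)×(Z−S) = 0, so 2·[NQX] and 2·[QKL] are each linear in λ. Evaluating at λ=0 and λ=1:
  2·[NQX] = 1/2,   2·[QKL] = 1/8·λ
So [NQX]:[QKL] = (1/2) / (1/8·λ). Setting this equal to 12:
  1/2 = 12·(1/8·λ)  ⇒  λ = 1/3
Then r = λ/(1−λ) = (1/3)/(2/3) = 1/2. Check: with r = 1/2, K = (2/3, -1/6) and [NQX]:[QKL] = 12 as required.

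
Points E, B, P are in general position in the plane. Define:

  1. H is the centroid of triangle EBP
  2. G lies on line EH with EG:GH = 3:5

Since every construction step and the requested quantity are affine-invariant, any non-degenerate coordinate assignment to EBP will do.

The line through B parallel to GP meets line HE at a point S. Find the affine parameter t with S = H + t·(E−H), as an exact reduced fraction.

t = -13/8

Work in coordinates with E = (0, 0), B = (1, 0), P = (0, 1).
1. H is the centroid of triangle EBP ⇒ H = (1/3, 1/3)
2. G lies on line EH with EG:GH = 3:5 ⇒ G = (1/8, 1/8)
through B parallel to GP: direction (-1/8, 7/8); meets HE at S = (7/8, 7/8)
S = H + t·(E−H) with t = -13/8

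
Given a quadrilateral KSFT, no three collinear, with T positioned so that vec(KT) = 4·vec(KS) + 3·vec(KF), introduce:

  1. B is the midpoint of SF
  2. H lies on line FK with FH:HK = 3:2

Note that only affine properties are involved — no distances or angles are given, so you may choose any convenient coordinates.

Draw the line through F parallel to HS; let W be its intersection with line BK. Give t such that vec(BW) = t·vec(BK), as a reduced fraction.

t = -3/7

Set K = (0, 0), S = (1, 0), F = (0, 1), T = (4, 3); any affine frame gives the same invariant.
1. B is the midpoint of SF ⇒ B = (1/2, 1/2)
2. H lies on line FK with FH:HK = 3:2 ⇒ H = (0, 2/5)
through F parallel to HS: direction (1, -2/5); meets BK at W = (5/7, 5/7)
W = B + t·(K−B) with t = -3/7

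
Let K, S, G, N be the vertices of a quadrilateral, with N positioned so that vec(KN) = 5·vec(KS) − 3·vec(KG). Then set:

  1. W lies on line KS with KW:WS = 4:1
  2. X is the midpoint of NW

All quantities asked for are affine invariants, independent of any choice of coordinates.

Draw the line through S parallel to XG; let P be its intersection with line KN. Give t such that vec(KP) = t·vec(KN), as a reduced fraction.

t = 25/38

Choose coordinates K = (0, 0), S = (1, 0), G = (0, 1), N = (5, -3).
1. W lies on line KS with KW:WS = 4:1 ⇒ W = (4/5, 0)
2. X is the midpoint of NW ⇒ X = (29/10, -3/2)
through S parallel to XG: direction (-29/10, 5/2); meets KN at P = (125/38, -75/38)
P = K + t·(N−K) with t = 25/38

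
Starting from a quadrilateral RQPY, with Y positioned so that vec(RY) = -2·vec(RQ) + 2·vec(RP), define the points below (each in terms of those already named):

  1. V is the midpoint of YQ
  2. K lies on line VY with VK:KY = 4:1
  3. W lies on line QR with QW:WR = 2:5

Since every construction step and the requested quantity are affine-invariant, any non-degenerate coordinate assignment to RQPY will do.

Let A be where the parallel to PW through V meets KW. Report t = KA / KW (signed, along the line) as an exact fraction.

t = 44/79

Choose coordinates R = (0, 0), Q = (1, 0), P = (0, 1), Y = (-2, 2).
1. V is the midpoint of YQ ⇒ V = (-1/2, 1)
2. K lies on line VY with VK:KY = 4:1 ⇒ K = (-17/10, 9/5)
3. W lies on line QR with QW:WR = 2:5 ⇒ W = (5/7, 0)
through V parallel to PW: direction (5/7, -1); meets KW at A = (-393/1106, 63/79)
A = K + t·(W−K) with t = 44/79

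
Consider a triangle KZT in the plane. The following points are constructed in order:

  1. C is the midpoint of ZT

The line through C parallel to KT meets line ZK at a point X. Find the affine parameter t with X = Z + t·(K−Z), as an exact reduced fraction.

t = 1/2

Assign K = (0, 0), Z = (1, 0), T = (0, 1) — the answer is frame-independent, so this choice is without loss of generality.
1. C is the midpoint of ZT ⇒ C = (1/2, 1/2)
through C parallel to KT: direction (0, 1); meets ZK at X = (1/2, 0)
X = Z + t·(K−Z) with t = 1/2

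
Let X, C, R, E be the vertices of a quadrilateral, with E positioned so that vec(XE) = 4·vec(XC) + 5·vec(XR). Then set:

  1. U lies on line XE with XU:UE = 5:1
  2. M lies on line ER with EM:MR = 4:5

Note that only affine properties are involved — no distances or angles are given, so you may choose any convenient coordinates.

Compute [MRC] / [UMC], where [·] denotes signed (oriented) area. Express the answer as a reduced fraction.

[MRC]:[UMC] = 240/131

Choose coordinates X = (0, 0), C = (1, 0), R = (0, 1), E = (4, 5).
1. U lies on line XE with XU:UE = 5:1 ⇒ U = (10/3, 25/6)
2. M lies on line ER with EM:MR = 4:5 ⇒ M = (20/9, 29/9)
2·[MRC] = 40/9, 2·[UMC] = 131/54
[MRC]:[UMC] = 40/9:131/54 = 240/131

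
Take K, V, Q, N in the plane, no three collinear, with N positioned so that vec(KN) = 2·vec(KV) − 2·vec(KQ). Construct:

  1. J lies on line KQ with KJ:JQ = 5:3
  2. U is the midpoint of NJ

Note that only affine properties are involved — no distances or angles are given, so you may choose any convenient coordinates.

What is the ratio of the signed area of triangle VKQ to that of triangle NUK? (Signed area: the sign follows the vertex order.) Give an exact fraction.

Assign K = (0, 0), V = (1, 0), Q = (0, 1), N = (2, -2) — the answer is frame-independent, so this choice is without loss of generality.
1. J lies on line KQ with KJ:JQ = 5:3 ⇒ J = (0, 5/8)
2. U is the midpoint of NJ ⇒ U = (1, -11/16)
2·[VKQ] = -1, 2·[NUK] = 5/8
[VKQ]:[NUK] = -1:5/8 = -8/5

[VKQ]:[NUK] = -8/5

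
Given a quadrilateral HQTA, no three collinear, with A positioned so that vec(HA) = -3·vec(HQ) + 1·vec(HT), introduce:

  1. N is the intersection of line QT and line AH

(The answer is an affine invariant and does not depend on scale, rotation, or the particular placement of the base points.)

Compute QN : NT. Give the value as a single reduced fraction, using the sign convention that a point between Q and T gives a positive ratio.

QN:NT = -1/3

Assign H = (0, 0), Q = (1, 0), T = (0, 1), A = (-3, 1) — the answer is frame-independent, so this choice is without loss of generality.
1. N is the intersection of line QT and line AH ⇒ N = (3/2, -1/2)
N = Q + t·(T−Q) with t = -1/2, so QN:NT = t:(1−t) = -1/2:3/2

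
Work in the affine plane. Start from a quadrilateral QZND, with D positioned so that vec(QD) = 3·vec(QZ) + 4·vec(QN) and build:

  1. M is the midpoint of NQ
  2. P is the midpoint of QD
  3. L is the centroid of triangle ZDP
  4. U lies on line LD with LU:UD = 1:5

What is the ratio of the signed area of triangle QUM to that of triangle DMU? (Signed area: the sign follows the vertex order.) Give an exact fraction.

[QUM]:[DMU] = 73/115

Choose coordinates Q = (0, 0), Z = (1, 0), N = (0, 1), D = (3, 4).
1. M is the midpoint of NQ ⇒ M = (0, 1/2)
2. P is the midpoint of QD ⇒ P = (3/2, 2)
3. L is the centroid of triangle ZDP ⇒ L = (11/6, 2)
4. U lies on line LD with LU:UD = 1:5 ⇒ U = (73/36, 7/3)
2·[QUM] = 73/72, 2·[DMU] = 115/72
[QUM]:[DMU] = 73/72:115/72 = 73/115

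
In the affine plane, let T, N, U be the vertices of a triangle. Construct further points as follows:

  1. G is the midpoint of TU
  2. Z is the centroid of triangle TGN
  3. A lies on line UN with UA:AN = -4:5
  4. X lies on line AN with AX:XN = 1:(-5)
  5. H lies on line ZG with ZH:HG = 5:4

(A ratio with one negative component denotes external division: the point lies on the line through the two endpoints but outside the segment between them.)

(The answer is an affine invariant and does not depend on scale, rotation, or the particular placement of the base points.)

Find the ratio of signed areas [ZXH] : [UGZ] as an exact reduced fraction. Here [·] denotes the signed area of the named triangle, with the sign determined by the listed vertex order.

Assign T = (0, 0), N = (1, 0), U = (0, 1) — the answer is frame-independent, so this choice is without loss of generality.
1. G is the midpoint of TU ⇒ G = (0, 1/2)
2. Z is the centroid of triangle TGN ⇒ Z = (1/3, 1/6)
3. A lies on line UN with UA:AN = -4:5 ⇒ A = (-4, 5)
4. X lies on line AN with AX:XN = 1:(-5) ⇒ X = (-21/4, 25/4)
5. H lies on line ZG with ZH:HG = 5:4 ⇒ H = (4/27, 19/54)
2·[ZXH] = 5/54, 2·[UGZ] = 1/6
[ZXH]:[UGZ] = 5/54:1/6 = 5/9

[ZXH]:[UGZ] = 5/9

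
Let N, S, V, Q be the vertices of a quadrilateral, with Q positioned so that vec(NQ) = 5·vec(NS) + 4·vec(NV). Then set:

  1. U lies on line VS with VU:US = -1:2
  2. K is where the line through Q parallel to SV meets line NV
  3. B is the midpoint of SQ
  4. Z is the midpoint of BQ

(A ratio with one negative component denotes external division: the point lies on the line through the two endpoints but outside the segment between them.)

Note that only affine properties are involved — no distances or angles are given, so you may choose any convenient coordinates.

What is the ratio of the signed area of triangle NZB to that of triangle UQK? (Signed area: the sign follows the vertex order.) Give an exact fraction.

Set N = (0, 0), S = (1, 0), V = (0, 1), Q = (5, 4); any affine frame gives the same invariant.
1. U lies on line VS with VU:US = -1:2 ⇒ U = (-1, 2)
2. K is where the line through Q parallel to SV meets line NV ⇒ K = (0, 9)
3. B is the midpoint of SQ ⇒ B = (3, 2)
4. Z is the midpoint of BQ ⇒ Z = (4, 3)
2·[NZB] = -1, 2·[UQK] = 40
[NZB]:[UQK] = -1:40 = -1/40

[NZB]:[UQK] = -1/40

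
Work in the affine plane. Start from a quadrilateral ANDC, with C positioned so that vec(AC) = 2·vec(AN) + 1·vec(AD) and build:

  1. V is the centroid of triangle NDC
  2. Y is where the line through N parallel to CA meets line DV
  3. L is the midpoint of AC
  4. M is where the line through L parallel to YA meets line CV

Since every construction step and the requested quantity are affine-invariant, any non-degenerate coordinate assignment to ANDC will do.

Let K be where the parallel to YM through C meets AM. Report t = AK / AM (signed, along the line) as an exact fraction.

t = 11/3

Choose coordinates A = (0, 0), N = (1, 0), D = (0, 1), C = (2, 1).
1. V is the centroid of triangle NDC ⇒ V = (1, 2/3)
2. Y is where the line through N parallel to CA meets line DV ⇒ Y = (9/5, 2/5)
3. L is the midpoint of AC ⇒ L = (1, 1/2)
4. M is where the line through L parallel to YA meets line CV ⇒ M = (-1/2, 1/6)
through C parallel to YM: direction (-23/10, -7/30); meets AM at K = (-11/6, 11/18)
K = A + t·(M−A) with t = 11/3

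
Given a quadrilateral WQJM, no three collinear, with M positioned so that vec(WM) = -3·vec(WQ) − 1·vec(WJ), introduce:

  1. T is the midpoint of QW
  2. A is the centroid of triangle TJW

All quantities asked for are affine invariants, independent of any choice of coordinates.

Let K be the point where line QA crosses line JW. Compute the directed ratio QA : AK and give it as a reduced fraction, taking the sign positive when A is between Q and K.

Choose coordinates W = (0, 0), Q = (1, 0), J = (0, 1), M = (-3, -1).
1. T is the midpoint of QW ⇒ T = (1/2, 0)
2. A is the centroid of triangle TJW ⇒ A = (1/6, 1/3)
line QA meets JW at K = (0, 2/5)
A = Q + t·(K−Q) with t = 5/6, so QA:AK = 5/6:1/6

QA:AK = 5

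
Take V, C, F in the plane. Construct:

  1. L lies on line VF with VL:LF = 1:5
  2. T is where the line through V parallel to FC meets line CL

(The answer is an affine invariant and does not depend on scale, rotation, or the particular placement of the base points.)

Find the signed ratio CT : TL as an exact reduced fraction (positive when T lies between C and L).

CT:TL = -6

Choose coordinates V = (0, 0), C = (1, 0), F = (0, 1).
1. L lies on line VF with VL:LF = 1:5 ⇒ L = (0, 1/6)
2. T is where the line through V parallel to FC meets line CL ⇒ T = (-1/5, 1/5)
T = C + t·(L−C) with t = 6/5, so CT:TL = t:(1−t) = 6/5:-1/5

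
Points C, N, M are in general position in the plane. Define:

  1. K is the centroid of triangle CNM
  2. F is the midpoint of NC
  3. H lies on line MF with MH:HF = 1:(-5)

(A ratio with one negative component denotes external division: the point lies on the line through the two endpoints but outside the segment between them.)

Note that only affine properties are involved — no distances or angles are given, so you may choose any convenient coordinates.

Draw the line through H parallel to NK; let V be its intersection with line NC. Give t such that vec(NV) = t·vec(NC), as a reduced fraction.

Assign C = (0, 0), N = (1, 0), M = (0, 1) — the answer is frame-independent, so this choice is without loss of generality.
1. K is the centroid of triangle CNM ⇒ K = (1/3, 1/3)
2. F is the midpoint of NC ⇒ F = (1/2, 0)
3. H lies on line MF with MH:HF = 1:(-5) ⇒ H = (-1/8, 5/4)
through H parallel to NK: direction (-2/3, 1/3); meets NC at V = (19/8, 0)
V = N + t·(C−N) with t = -11/8

t = -11/8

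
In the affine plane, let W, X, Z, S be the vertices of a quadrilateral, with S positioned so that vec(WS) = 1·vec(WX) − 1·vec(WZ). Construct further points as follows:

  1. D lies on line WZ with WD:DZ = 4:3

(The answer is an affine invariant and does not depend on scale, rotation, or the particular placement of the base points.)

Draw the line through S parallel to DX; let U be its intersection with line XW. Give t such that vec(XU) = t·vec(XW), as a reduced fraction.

t = 7/4

Assign W = (0, 0), X = (1, 0), Z = (0, 1), S = (1, -1) — the answer is frame-independent, so this choice is without loss of generality.
1. D lies on line WZ with WD:DZ = 4:3 ⇒ D = (0, 4/7)
through S parallel to DX: direction (1, -4/7); meets XW at U = (-3/4, 0)
U = X + t·(W−X) with t = 7/4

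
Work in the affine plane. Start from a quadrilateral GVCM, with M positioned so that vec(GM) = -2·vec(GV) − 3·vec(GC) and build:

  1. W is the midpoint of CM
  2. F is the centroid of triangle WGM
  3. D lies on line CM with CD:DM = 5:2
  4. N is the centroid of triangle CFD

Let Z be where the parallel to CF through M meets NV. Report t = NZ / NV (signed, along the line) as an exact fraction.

t = -8/55

Choose coordinates G = (0, 0), V = (1, 0), C = (0, 1), M = (-2, -3).
1. W is the midpoint of CM ⇒ W = (-1, -1)
2. F is the centroid of triangle WGM ⇒ F = (-1, -4/3)
3. D lies on line CM with CD:DM = 5:2 ⇒ D = (-10/7, -13/7)
4. N is the centroid of triangle CFD ⇒ N = (-17/21, -46/63)
through M parallel to CF: direction (-1, -7/3); meets NV at Z = (-59/55, -46/55)
Z = N + t·(V−N) with t = -8/55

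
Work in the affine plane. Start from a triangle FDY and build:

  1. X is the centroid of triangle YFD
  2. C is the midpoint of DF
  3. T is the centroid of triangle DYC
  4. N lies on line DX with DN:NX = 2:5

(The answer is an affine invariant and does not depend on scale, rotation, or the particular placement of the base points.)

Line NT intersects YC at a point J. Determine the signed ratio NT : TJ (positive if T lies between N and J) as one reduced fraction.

Choose coordinates F = (0, 0), D = (1, 0), Y = (0, 1).
1. X is the centroid of triangle YFD ⇒ X = (1/3, 1/3)
2. C is the midpoint of DF ⇒ C = (1/2, 0)
3. T is the centroid of triangle DYC ⇒ T = (1/2, 1/3)
4. N lies on line DX with DN:NX = 2:5 ⇒ N = (17/21, 2/21)
line NT meets YC at J = (11/48, 13/24)
T = N + t·(J−N) with t = 8/15, so NT:TJ = 8/15:7/15

NT:TJ = 8/7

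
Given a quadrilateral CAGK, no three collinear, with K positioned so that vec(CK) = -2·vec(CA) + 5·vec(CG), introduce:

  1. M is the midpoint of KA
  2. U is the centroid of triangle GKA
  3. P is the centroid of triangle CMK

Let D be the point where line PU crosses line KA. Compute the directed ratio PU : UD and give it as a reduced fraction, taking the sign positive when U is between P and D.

PU:UD = 3/2

Choose coordinates C = (0, 0), A = (1, 0), G = (0, 1), K = (-2, 5).
1. M is the midpoint of KA ⇒ M = (-1/2, 5/2)
2. U is the centroid of triangle GKA ⇒ U = (-1/3, 2)
3. P is the centroid of triangle CMK ⇒ P = (-5/6, 5/2)
line PU meets KA at D = (0, 5/3)
U = P + t·(D−P) with t = 3/5, so PU:UD = 3/5:2/5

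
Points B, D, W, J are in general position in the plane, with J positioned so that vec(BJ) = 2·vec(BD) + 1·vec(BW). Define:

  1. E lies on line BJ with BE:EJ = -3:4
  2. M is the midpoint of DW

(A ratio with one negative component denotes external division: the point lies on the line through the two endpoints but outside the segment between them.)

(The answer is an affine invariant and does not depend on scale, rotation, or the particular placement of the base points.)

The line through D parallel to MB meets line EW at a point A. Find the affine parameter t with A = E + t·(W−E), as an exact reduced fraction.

t = 2

Work in coordinates with B = (0, 0), D = (1, 0), W = (0, 1), J = (2, 1).
1. E lies on line BJ with BE:EJ = -3:4 ⇒ E = (-6, -3)
2. M is the midpoint of DW ⇒ M = (1/2, 1/2)
through D parallel to MB: direction (-1/2, -1/2); meets EW at A = (6, 5)
A = E + t·(W−E) with t = 2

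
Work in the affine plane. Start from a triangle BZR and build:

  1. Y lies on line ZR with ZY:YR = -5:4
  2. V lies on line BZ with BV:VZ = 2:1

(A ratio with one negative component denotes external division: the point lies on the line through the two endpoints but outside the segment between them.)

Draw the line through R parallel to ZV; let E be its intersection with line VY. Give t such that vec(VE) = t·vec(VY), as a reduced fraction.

Assign B = (0, 0), Z = (1, 0), R = (0, 1) — the answer is frame-independent, so this choice is without loss of generality.
1. Y lies on line ZR with ZY:YR = -5:4 ⇒ Y = (-4, 5)
2. V lies on line BZ with BV:VZ = 2:1 ⇒ V = (2/3, 0)
through R parallel to ZV: direction (-1/3, 0); meets VY at E = (-4/15, 1)
E = V + t·(Y−V) with t = 1/5

t = 1/5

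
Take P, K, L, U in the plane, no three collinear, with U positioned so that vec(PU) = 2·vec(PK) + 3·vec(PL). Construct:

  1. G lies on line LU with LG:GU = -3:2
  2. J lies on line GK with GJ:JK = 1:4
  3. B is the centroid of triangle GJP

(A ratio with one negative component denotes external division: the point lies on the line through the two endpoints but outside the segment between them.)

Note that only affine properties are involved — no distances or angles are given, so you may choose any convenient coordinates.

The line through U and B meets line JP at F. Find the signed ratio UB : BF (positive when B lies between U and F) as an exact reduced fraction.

UB:BF = 50/7

Choose coordinates P = (0, 0), K = (1, 0), L = (0, 1), U = (2, 3).
1. G lies on line LU with LG:GU = -3:2 ⇒ G = (6, 7)
2. J lies on line GK with GJ:JK = 1:4 ⇒ J = (5, 28/5)
3. B is the centroid of triangle GJP ⇒ B = (11/3, 21/5)
line UB meets JP at F = (39/10, 546/125)
B = U + t·(F−U) with t = 50/57, so UB:BF = 50/57:7/57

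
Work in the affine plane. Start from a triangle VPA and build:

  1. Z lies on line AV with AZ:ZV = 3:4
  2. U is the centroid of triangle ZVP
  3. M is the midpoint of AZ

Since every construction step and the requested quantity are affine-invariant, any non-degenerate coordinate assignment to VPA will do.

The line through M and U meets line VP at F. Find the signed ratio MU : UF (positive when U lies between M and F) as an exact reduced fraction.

Set V = (0, 0), P = (1, 0), A = (0, 1); any affine frame gives the same invariant.
1. Z lies on line AV with AZ:ZV = 3:4 ⇒ Z = (0, 4/7)
2. U is the centroid of triangle ZVP ⇒ U = (1/3, 4/21)
3. M is the midpoint of AZ ⇒ M = (0, 11/14)
line MU meets VP at F = (11/25, 0)
U = M + t·(F−M) with t = 25/33, so MU:UF = 25/33:8/33

MU:UF = 25/8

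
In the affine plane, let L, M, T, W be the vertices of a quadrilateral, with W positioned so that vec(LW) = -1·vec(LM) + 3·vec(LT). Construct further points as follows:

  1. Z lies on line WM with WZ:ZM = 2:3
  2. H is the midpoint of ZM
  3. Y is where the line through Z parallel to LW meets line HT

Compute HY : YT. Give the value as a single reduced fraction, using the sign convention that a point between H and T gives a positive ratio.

HY:YT = 9/2

Set L = (0, 0), M = (1, 0), T = (0, 1), W = (-1, 3); any affine frame gives the same invariant.
1. Z lies on line WM with WZ:ZM = 2:3 ⇒ Z = (-1/5, 9/5)
2. H is the midpoint of ZM ⇒ H = (2/5, 9/10)
3. Y is where the line through Z parallel to LW meets line HT ⇒ Y = (4/55, 54/55)
Y = H + t·(T−H) with t = 9/11, so HY:YT = t:(1−t) = 9/11:2/11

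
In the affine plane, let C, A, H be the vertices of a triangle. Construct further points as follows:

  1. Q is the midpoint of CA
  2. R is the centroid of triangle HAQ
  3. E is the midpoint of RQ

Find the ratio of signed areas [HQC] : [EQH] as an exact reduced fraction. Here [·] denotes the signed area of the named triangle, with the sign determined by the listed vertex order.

Set C = (0, 0), A = (1, 0), H = (0, 1); any affine frame gives the same invariant.
1. Q is the midpoint of CA ⇒ Q = (1/2, 0)
2. R is the centroid of triangle HAQ ⇒ R = (1/2, 1/3)
3. E is the midpoint of RQ ⇒ E = (1/2, 1/6)
2·[HQC] = -1/2, 2·[EQH] = -1/12
[HQC]:[EQH] = -1/2:-1/12 = 6

[HQC]:[EQH] = 6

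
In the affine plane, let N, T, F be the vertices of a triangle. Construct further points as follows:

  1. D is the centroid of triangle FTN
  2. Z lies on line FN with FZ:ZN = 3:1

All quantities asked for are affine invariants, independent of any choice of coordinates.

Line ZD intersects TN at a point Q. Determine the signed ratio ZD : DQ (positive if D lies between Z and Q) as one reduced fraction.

ZD:DQ = -1/4

Work in coordinates with N = (0, 0), T = (1, 0), F = (0, 1).
1. D is the centroid of triangle FTN ⇒ D = (1/3, 1/3)
2. Z lies on line FN with FZ:ZN = 3:1 ⇒ Z = (0, 1/4)
line ZD meets TN at Q = (-1, 0)
D = Z + t·(Q−Z) with t = -1/3, so ZD:DQ = -1/3:4/3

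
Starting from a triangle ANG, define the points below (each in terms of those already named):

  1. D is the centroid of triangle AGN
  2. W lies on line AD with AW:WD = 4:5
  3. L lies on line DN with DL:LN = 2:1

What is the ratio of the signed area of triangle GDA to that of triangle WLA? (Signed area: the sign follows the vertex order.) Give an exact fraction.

[GDA]:[WLA] = 27/8

Assign A = (0, 0), N = (1, 0), G = (0, 1) — the answer is frame-independent, so this choice is without loss of generality.
1. D is the centroid of triangle AGN ⇒ D = (1/3, 1/3)
2. W lies on line AD with AW:WD = 4:5 ⇒ W = (4/27, 4/27)
3. L lies on line DN with DL:LN = 2:1 ⇒ L = (7/9, 1/9)
2·[GDA] = -1/3, 2·[WLA] = -8/81
[GDA]:[WLA] = -1/3:-8/81 = 27/8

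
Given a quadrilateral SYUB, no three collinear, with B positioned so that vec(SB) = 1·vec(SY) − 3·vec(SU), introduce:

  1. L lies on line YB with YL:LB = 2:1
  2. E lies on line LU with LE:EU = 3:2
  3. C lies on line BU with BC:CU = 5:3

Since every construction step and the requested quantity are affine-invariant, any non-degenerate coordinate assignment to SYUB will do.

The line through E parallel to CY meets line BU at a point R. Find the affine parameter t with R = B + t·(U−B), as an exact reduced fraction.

Work in coordinates with S = (0, 0), Y = (1, 0), U = (0, 1), B = (1, -3).
1. L lies on line YB with YL:LB = 2:1 ⇒ L = (1, -2)
2. E lies on line LU with LE:EU = 3:2 ⇒ E = (2/5, -1/5)
3. C lies on line BU with BC:CU = 5:3 ⇒ C = (3/8, -1/2)
through E parallel to CY: direction (5/8, 1/2); meets BU at R = (19/60, -4/15)
R = B + t·(U−B) with t = 41/60

t = 41/60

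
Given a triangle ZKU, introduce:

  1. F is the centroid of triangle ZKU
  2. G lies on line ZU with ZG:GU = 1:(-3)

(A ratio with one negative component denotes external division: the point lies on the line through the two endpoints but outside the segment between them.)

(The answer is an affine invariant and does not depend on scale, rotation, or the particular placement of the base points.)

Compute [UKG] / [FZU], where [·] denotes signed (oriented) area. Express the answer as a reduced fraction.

Choose coordinates Z = (0, 0), K = (1, 0), U = (0, 1).
1. F is the centroid of triangle ZKU ⇒ F = (1/3, 1/3)
2. G lies on line ZU with ZG:GU = 1:(-3) ⇒ G = (0, -1/2)
2·[UKG] = -3/2, 2·[FZU] = -1/3
[UKG]:[FZU] = -3/2:-1/3 = 9/2

[UKG]:[FZU] = 9/2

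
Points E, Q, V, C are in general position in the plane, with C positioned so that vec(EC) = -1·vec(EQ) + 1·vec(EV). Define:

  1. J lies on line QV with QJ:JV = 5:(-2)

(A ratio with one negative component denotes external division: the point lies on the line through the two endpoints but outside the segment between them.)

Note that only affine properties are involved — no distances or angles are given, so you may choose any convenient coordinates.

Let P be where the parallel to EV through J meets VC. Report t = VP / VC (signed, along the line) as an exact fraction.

t = 2/3

Set E = (0, 0), Q = (1, 0), V = (0, 1), C = (-1, 1); any affine frame gives the same invariant.
1. J lies on line QV with QJ:JV = 5:(-2) ⇒ J = (-2/3, 5/3)
through J parallel to EV: direction (0, 1); meets VC at P = (-2/3, 1)
P = V + t·(C−V) with t = 2/3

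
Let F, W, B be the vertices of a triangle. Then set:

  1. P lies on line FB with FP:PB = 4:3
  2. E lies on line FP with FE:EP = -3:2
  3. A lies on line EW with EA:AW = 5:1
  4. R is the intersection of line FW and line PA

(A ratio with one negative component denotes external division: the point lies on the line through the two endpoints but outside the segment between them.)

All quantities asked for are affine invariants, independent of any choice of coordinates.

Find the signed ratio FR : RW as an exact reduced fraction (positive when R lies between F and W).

Work in coordinates with F = (0, 0), W = (1, 0), B = (0, 1).
1. P lies on line FB with FP:PB = 4:3 ⇒ P = (0, 4/7)
2. E lies on line FP with FE:EP = -3:2 ⇒ E = (0, 12/7)
3. A lies on line EW with EA:AW = 5:1 ⇒ A = (5/6, 2/7)
4. R is the intersection of line FW and line PA ⇒ R = (5/3, 0)
R = F + t·(W−F) with t = 5/3, so FR:RW = t:(1−t) = 5/3:-2/3

FR:RW = -5/2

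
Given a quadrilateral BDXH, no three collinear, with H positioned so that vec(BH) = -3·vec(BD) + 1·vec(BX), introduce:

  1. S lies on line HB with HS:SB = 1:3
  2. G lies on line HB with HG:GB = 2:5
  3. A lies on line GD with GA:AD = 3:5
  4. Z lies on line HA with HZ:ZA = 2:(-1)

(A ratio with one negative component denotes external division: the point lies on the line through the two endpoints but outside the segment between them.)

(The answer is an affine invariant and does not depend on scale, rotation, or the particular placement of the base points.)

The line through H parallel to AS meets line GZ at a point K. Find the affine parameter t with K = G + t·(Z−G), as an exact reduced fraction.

t = -4/3

Choose coordinates B = (0, 0), D = (1, 0), X = (0, 1), H = (-3, 1).
1. S lies on line HB with HS:SB = 1:3 ⇒ S = (-9/4, 3/4)
2. G lies on line HB with HG:GB = 2:5 ⇒ G = (-15/7, 5/7)
3. A lies on line GD with GA:AD = 3:5 ⇒ A = (-27/28, 25/56)
4. Z lies on line HA with HZ:ZA = 2:(-1) ⇒ Z = (15/14, -3/28)
through H parallel to AS: direction (-9/7, 17/56); meets GZ at K = (-45/7, 38/21)
K = G + t·(Z−G) with t = -4/3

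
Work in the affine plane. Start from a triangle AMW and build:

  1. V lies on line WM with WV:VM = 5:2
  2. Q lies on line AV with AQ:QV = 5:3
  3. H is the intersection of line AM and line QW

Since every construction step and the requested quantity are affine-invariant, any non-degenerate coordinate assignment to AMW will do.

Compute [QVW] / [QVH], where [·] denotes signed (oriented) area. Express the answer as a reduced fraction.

Set A = (0, 0), M = (1, 0), W = (0, 1); any affine frame gives the same invariant.
1. V lies on line WM with WV:VM = 5:2 ⇒ V = (5/7, 2/7)
2. Q lies on line AV with AQ:QV = 5:3 ⇒ Q = (25/56, 5/28)
3. H is the intersection of line AM and line QW ⇒ H = (25/46, 0)
2·[QVW] = 15/56, 2·[QVH] = -75/1288
[QVW]:[QVH] = 15/56:-75/1288 = -23/5

[QVW]:[QVH] = -23/5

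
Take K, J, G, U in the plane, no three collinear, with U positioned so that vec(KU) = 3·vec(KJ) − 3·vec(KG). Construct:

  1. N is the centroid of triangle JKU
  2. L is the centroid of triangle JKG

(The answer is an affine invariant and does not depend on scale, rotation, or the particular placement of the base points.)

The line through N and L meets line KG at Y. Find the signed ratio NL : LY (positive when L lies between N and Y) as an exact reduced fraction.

NL:LY = 3

Work in coordinates with K = (0, 0), J = (1, 0), G = (0, 1), U = (3, -3).
1. N is the centroid of triangle JKU ⇒ N = (4/3, -1)
2. L is the centroid of triangle JKG ⇒ L = (1/3, 1/3)
line NL meets KG at Y = (0, 7/9)
L = N + t·(Y−N) with t = 3/4, so NL:LY = 3/4:1/4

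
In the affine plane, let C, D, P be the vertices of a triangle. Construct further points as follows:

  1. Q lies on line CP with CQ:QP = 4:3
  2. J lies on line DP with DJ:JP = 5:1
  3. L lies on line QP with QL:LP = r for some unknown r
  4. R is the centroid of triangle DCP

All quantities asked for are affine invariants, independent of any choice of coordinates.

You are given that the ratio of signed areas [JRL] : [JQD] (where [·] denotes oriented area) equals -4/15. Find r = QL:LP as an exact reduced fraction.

Set C = (0, 0), D = (1, 0), P = (0, 1); any affine frame gives the same invariant.
1. Q lies on line CP with CQ:QP = 4:3 ⇒ Q = (0, 4/7)
2. J lies on line DP with DJ:JP = 5:1 ⇒ J = (1/6, 5/6)
3. With QL:LP = r, write λ = r/(r+1) so L = Q + λ·(P−Q); L is affine-linear in λ
4. R is the centroid of triangle DCP ⇒ R = (1/3, 1/3)
Every point depending on L is an affine combination of L and λ-independent points, so each such coordinate is linear in λ; the λ² term in each signed area is a multiple of (P−Q)×(P−Q) = 0, so 2·[JRL] and 2·[JQD] are each linear in λ. Evaluating at λ=0 and λ=1:
  2·[JRL] = 1/14·λ − 8/63,   2·[JQD] = 5/14
So [JRL]:[JQD] = (1/14·λ − 8/63) / (5/14). Setting this equal to -4/15:
  1/14·λ − 8/63 = -4/15·(5/14)  ⇒  λ = 4/9
Then r = λ/(1−λ) = (4/9)/(5/9) = 4/5. Check: with r = 4/5, L = (0, 16/21) and [JRL]:[JQD] = -4/15 as required.

r = 4/5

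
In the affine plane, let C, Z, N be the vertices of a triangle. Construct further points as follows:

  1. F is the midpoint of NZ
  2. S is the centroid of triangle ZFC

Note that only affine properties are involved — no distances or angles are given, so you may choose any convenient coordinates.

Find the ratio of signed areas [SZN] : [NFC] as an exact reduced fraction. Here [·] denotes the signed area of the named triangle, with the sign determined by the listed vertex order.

Work in coordinates with C = (0, 0), Z = (1, 0), N = (0, 1).
1. F is the midpoint of NZ ⇒ F = (1/2, 1/2)
2. S is the centroid of triangle ZFC ⇒ S = (1/2, 1/6)
2·[SZN] = 1/3, 2·[NFC] = -1/2
[SZN]:[NFC] = 1/3:-1/2 = -2/3

[SZN]:[NFC] = -2/3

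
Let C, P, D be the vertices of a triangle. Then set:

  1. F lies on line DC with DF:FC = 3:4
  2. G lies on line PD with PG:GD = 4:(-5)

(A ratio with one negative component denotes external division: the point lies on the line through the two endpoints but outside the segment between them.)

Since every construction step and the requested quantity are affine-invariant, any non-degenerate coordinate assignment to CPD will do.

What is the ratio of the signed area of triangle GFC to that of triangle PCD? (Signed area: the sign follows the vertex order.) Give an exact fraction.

[GFC]:[PCD] = -20/7

Work in coordinates with C = (0, 0), P = (1, 0), D = (0, 1).
1. F lies on line DC with DF:FC = 3:4 ⇒ F = (0, 4/7)
2. G lies on line PD with PG:GD = 4:(-5) ⇒ G = (5, -4)
2·[GFC] = 20/7, 2·[PCD] = -1
[GFC]:[PCD] = 20/7:-1 = -20/7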